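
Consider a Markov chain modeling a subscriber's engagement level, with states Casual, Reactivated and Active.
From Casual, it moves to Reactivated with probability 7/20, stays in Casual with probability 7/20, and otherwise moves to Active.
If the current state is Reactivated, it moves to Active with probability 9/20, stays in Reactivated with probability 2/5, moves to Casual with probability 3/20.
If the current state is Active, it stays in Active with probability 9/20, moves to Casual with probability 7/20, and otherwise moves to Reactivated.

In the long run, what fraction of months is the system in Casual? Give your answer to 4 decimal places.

0.2892

Let the stationary distribution be π with π = πP and π_1 + π_2 + π_3 = 1.
π_1 = 0.35·π_1 + 0.15·π_2 + 0.35·π_3
π_2 = 0.35·π_1 + 0.4·π_2 + 0.2·π_3
Solving with the normalization constraint gives π = (0.2892, 0.3042, 0.4066).
So the stationary probability of Casual is 0.2892.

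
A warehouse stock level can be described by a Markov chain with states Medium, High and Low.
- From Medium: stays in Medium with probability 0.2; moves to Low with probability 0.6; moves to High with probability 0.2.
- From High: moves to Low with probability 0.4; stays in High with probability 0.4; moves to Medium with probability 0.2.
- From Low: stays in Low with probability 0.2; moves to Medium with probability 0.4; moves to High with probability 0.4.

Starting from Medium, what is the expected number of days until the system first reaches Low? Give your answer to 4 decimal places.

1.8182

Let t(s) be the expected number of days to first reach Low from state s, with t(Low) = 0. Conditioning on the first day:
t(Medium) = 1 + 0.2·t(Medium) + 0.2·t(High)
t(High) = 1 + 0.2·t(Medium) + 0.4·t(High)
Solving: t(Medium) = 1.8182, t(High) = 2.2727.
Expected days from Medium to Low: 1.8182.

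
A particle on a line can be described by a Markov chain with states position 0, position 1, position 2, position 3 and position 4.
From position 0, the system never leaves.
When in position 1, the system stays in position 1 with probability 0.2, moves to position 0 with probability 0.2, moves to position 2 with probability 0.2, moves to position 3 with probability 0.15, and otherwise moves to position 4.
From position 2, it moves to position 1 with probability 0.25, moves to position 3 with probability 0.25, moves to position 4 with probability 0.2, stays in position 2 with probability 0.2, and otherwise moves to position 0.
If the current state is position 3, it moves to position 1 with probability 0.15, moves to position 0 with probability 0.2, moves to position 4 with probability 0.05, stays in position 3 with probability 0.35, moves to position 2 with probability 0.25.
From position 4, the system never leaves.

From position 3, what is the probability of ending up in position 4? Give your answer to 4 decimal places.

0.4056

Let h(s) be the probability of absorption at position 4 starting from transient state s. Then h(position 4) = 1 and h(position 0) = 0. By first-step analysis:
h(position 1) = 0.2·0 + 0.2·h(position 1) + 0.2·h(position 2) + 0.15·h(position 3) + 0.25·1
h(position 2) = 0.1·0 + 0.25·h(position 1) + 0.2·h(position 2) + 0.25·h(position 3) + 0.2·1
h(position 3) = 0.2·0 + 0.15·h(position 1) + 0.25·h(position 2) + 0.35·h(position 3) + 0.05·1
Solving: h(position 1) = 0.5237, h(position 2) = 0.5404, h(position 3) = 0.4056.
Starting from position 3, the probability is 0.4056.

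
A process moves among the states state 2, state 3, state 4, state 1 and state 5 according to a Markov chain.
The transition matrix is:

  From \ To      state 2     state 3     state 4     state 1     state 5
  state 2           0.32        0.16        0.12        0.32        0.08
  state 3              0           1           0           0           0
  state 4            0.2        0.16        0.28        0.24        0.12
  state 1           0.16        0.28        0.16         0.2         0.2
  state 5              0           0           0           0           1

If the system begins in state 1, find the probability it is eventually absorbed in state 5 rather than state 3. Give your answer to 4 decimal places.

Let h(s) be the probability of absorption at state 5 starting from transient state s. Then h(state 5) = 1 and h(state 3) = 0. By first-step analysis:
h(state 2) = 0.32·h(state 2) + 0.16·0 + 0.12·h(state 4) + 0.32·h(state 1) + 0.08·1
h(state 4) = 0.2·h(state 2) + 0.16·0 + 0.28·h(state 4) + 0.24·h(state 1) + 0.12·1
h(state 1) = 0.16·h(state 2) + 0.28·0 + 0.16·h(state 4) + 0.2·h(state 1) + 0.2·1
Solving: h(state 2) = 0.3818, h(state 4) = 0.4088, h(state 1) = 0.4081.
Starting from state 1, the probability is 0.4081.

0.4081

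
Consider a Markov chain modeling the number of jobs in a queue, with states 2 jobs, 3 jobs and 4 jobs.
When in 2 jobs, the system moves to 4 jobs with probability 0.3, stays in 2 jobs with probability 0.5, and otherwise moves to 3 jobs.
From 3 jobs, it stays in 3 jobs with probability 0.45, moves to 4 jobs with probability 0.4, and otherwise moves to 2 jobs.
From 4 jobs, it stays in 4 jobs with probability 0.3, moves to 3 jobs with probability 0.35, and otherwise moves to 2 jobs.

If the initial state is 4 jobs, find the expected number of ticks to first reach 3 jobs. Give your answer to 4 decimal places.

3.4694

Let t(s) be the expected number of ticks to first reach 3 jobs from state s, with t(3 jobs) = 0. Conditioning on the first tick:
t(2 jobs) = 1 + 0.5·t(2 jobs) + 0.3·t(4 jobs)
t(4 jobs) = 1 + 0.35·t(2 jobs) + 0.3·t(4 jobs)
Solving: t(2 jobs) = 4.0816, t(4 jobs) = 3.4694.
Expected ticks from 4 jobs to 3 jobs: 3.4694.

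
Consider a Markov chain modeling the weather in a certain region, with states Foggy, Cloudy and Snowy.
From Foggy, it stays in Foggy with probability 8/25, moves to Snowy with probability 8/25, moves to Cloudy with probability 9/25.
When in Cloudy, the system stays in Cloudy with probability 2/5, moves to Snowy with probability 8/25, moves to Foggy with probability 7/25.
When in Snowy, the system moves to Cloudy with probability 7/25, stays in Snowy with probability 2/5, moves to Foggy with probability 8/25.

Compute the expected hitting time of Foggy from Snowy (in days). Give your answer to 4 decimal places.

3.2544

Let t(s) be the expected number of days to first reach Foggy from state s, with t(Foggy) = 0. Conditioning on the first day:
t(Cloudy) = 1 + 0.4·t(Cloudy) + 0.32·t(Snowy)
t(Snowy) = 1 + 0.28·t(Cloudy) + 0.4·t(Snowy)
Solving: t(Cloudy) = 3.4024, t(Snowy) = 3.2544.
Expected days from Snowy to Foggy: 3.2544.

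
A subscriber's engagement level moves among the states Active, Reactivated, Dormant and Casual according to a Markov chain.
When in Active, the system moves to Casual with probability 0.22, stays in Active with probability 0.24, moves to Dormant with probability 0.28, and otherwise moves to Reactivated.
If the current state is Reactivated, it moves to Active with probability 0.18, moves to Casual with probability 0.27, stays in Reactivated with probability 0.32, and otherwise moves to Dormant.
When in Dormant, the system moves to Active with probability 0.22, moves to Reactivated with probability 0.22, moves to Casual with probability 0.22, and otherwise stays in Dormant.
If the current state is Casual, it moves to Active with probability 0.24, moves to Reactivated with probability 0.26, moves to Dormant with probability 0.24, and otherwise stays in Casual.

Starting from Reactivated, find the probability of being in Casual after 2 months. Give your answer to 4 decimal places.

0.2468

Propagate the distribution vector 2 months from Reactivated.
After 0 months: (0.0000, 1.0000, 0.0000, 0.0000)
After 1 month: (0.1800, 0.3200, 0.2300, 0.2700)
After 2 months: (0.2162, 0.2700, 0.2670, 0.2468)
P(in Casual after 2 months) = 0.2468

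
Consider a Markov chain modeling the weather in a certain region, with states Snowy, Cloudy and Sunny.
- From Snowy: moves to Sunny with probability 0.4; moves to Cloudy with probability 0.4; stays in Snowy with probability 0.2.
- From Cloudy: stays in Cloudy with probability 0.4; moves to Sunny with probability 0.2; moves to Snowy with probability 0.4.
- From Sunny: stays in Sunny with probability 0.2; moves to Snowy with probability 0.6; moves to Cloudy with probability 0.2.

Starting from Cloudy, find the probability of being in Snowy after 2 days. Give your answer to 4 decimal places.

0.3600

Sum over the intermediate state after 1 day:
P = P(Cloudy→Snowy)·P(Snowy→Snowy) + P(Cloudy→Cloudy)·P(Cloudy→Snowy) + P(Cloudy→Sunny)·P(Sunny→Snowy)
  = 0.4×0.2 + 0.4×0.4 + 0.2×0.6
  = 0.0800 + 0.1600 + 0.1200 = 0.3600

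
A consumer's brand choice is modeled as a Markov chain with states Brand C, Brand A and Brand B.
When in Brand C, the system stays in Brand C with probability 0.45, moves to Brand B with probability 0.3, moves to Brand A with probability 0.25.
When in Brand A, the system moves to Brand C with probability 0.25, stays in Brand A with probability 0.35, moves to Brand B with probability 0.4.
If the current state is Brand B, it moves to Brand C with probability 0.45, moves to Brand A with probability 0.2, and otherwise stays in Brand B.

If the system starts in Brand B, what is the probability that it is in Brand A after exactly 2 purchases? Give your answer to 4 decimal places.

Sum over the intermediate state after 1 purchase:
P = P(Brand B→Brand C)·P(Brand C→Brand A) + P(Brand B→Brand A)·P(Brand A→Brand A) + P(Brand B→Brand B)·P(Brand B→Brand A)
  = 0.45×0.25 + 0.2×0.35 + 0.35×0.2
  = 0.1125 + 0.0700 + 0.0700 = 0.2525

0.2525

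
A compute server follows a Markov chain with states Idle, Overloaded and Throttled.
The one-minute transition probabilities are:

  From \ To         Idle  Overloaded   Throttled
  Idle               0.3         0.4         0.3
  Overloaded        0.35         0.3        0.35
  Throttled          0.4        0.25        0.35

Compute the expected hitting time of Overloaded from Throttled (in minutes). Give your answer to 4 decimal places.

3.2836

Let t(s) be the expected number of minutes to first reach Overloaded from state s, with t(Overloaded) = 0. Conditioning on the first minute:
t(Idle) = 1 + 0.3·t(Idle) + 0.3·t(Throttled)
t(Throttled) = 1 + 0.4·t(Idle) + 0.35·t(Throttled)
Solving: t(Idle) = 2.8358, t(Throttled) = 3.2836.
Expected minutes from Throttled to Overloaded: 3.2836.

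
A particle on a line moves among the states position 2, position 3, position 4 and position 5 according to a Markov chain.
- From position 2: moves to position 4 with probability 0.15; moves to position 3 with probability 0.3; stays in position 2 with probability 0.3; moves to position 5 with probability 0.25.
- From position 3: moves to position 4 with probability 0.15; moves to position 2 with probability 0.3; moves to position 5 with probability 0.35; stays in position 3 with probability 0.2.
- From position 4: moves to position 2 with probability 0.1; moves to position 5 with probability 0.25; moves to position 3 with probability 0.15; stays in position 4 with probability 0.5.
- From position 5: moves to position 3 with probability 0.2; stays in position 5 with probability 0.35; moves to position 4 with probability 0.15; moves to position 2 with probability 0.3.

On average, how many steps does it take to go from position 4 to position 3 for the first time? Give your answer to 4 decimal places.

5.1799

Let t(s) be the expected number of steps to first reach position 3 from state s, with t(position 3) = 0. Conditioning on the first step:
t(position 2) = 1 + 0.3·t(position 2) + 0.15·t(position 4) + 0.25·t(position 5)
t(position 4) = 1 + 0.1·t(position 2) + 0.5·t(position 4) + 0.25·t(position 5)
t(position 5) = 1 + 0.3·t(position 2) + 0.15·t(position 4) + 0.35·t(position 5)
Solving: t(position 2) = 4.2086, t(position 4) = 5.1799, t(position 5) = 4.6763.
Expected steps from position 4 to position 3: 5.1799.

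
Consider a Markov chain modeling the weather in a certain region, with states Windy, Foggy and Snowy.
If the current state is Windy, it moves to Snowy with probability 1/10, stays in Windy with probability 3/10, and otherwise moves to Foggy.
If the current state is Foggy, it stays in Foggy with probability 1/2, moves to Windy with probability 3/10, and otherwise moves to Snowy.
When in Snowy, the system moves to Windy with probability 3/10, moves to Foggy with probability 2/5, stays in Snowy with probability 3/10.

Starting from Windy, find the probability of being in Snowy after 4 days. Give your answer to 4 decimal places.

Propagate the distribution vector 4 days from Windy.
After 0 days: (1.0000, 0.0000, 0.0000)
After 1 day: (0.3000, 0.6000, 0.1000)
After 2 days: (0.3000, 0.5200, 0.1800)
After 3 days: (0.3000, 0.5120, 0.1880)
After 4 days: (0.3000, 0.5112, 0.1888)
P(in Snowy after 4 days) = 0.1888

0.1888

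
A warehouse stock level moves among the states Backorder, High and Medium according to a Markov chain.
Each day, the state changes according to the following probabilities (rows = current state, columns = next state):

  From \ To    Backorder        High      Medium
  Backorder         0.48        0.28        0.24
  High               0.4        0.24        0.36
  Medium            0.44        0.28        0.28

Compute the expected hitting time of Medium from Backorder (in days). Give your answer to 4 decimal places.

Let t(s) be the expected number of days to first reach Medium from state s, with t(Medium) = 0. Conditioning on the first day:
t(Backorder) = 1 + 0.48·t(Backorder) + 0.28·t(High)
t(High) = 1 + 0.4·t(Backorder) + 0.24·t(High)
Solving: t(Backorder) = 3.6723, t(High) = 3.2486.
Expected days from Backorder to Medium: 3.6723.

3.6723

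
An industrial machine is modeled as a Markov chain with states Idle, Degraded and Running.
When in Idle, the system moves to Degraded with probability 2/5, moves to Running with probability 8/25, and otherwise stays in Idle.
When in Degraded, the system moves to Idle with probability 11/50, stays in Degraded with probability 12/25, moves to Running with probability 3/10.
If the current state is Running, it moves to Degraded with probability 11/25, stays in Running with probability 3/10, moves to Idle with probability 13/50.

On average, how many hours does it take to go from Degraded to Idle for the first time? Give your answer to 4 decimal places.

Let t(s) be the expected number of hours to first reach Idle from state s, with t(Idle) = 0. Conditioning on the first hour:
t(Degraded) = 1 + 0.48·t(Degraded) + 0.3·t(Running)
t(Running) = 1 + 0.44·t(Degraded) + 0.3·t(Running)
Solving: t(Degraded) = 4.3103, t(Running) = 4.1379.
Expected hours from Degraded to Idle: 4.3103.

4.3103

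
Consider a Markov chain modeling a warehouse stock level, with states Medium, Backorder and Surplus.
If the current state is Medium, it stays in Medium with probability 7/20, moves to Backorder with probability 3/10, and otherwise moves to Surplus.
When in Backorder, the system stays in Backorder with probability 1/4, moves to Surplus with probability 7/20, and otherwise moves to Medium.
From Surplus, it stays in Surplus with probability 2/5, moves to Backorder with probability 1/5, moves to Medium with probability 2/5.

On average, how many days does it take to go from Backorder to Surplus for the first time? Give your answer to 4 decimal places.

2.8571

Let t(s) be the expected number of days to first reach Surplus from state s, with t(Surplus) = 0. Conditioning on the first day:
t(Medium) = 1 + 0.35·t(Medium) + 0.3·t(Backorder)
t(Backorder) = 1 + 0.4·t(Medium) + 0.25·t(Backorder)
Solving: t(Medium) = 2.8571, t(Backorder) = 2.8571.
Expected days from Backorder to Surplus: 2.8571.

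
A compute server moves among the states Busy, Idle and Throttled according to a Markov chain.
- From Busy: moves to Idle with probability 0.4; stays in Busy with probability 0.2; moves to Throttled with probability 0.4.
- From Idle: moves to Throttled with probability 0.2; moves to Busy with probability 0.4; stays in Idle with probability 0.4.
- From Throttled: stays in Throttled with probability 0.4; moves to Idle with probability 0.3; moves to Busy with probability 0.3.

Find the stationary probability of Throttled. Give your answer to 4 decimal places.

0.3265

Let the stationary distribution be π with π = πP and π_1 + π_2 + π_3 = 1.
π_1 = 0.2·π_1 + 0.4·π_2 + 0.3·π_3
π_2 = 0.4·π_1 + 0.4·π_2 + 0.3·π_3
Solving with the normalization constraint gives π = (0.3061, 0.3673, 0.3265).
So the stationary probability of Throttled is 0.3265.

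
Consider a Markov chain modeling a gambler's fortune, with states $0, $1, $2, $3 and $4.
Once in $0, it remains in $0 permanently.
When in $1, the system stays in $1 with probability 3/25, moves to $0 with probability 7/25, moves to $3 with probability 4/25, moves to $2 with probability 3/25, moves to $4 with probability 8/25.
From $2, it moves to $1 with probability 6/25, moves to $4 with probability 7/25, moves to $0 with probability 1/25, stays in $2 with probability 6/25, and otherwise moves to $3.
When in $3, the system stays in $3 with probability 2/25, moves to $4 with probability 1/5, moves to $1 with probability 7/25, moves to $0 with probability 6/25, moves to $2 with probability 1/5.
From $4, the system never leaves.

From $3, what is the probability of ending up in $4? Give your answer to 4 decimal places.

0.5348

Let h(s) be the probability of absorption at $4 starting from transient state s. Then h($4) = 1 and h($0) = 0. By first-step analysis:
h($1) = 0.28·0 + 0.12·h($1) + 0.12·h($2) + 0.16·h($3) + 0.32·1
h($2) = 0.04·0 + 0.24·h($1) + 0.24·h($2) + 0.2·h($3) + 0.28·1
h($3) = 0.24·0 + 0.28·h($1) + 0.2·h($2) + 0.08·h($3) + 0.2·1
Solving: h($1) = 0.5542, h($2) = 0.6842, h($3) = 0.5348.
Starting from $3, the probability is 0.5348.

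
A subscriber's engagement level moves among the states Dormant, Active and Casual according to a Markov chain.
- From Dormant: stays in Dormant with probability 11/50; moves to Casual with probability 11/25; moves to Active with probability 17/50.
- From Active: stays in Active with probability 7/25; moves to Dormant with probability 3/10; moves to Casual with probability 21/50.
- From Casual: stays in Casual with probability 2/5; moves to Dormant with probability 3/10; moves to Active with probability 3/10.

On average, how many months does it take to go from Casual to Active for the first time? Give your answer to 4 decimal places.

Let t(s) be the expected number of months to first reach Active from state s, with t(Active) = 0. Conditioning on the first month:
t(Dormant) = 1 + 0.22·t(Dormant) + 0.44·t(Casual)
t(Casual) = 1 + 0.3·t(Dormant) + 0.4·t(Casual)
Solving: t(Dormant) = 3.0952, t(Casual) = 3.2143.
Expected months from Casual to Active: 3.2143.

3.2143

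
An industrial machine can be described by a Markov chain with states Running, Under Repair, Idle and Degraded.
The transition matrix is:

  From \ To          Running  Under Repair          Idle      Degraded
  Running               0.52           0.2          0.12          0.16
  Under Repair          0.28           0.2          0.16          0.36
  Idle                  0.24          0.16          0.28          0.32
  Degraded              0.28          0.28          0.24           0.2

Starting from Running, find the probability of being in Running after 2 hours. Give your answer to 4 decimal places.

0.4000

Propagate the distribution vector 2 hours from Running.
After 0 hours: (1.0000, 0.0000, 0.0000, 0.0000)
After 1 hour: (0.5200, 0.2000, 0.1200, 0.1600)
After 2 hours: (0.4000, 0.2080, 0.1664, 0.2256)
P(in Running after 2 hours) = 0.4000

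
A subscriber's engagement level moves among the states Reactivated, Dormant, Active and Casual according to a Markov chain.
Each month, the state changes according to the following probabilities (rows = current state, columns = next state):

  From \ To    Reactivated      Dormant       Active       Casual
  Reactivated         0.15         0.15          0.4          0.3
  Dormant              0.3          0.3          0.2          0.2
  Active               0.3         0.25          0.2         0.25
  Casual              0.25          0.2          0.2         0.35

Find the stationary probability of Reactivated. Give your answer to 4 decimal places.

0.2487

Let the stationary distribution be π with π = πP and π_1 + π_2 + π_3 + π_4 = 1.
π_1 = 0.15·π_1 + 0.3·π_2 + 0.3·π_3 + 0.25·π_4
π_2 = 0.15·π_1 + 0.3·π_2 + 0.25·π_3 + 0.2·π_4
π_3 = 0.4·π_1 + 0.2·π_2 + 0.2·π_3 + 0.2·π_4
Solving with the normalization constraint gives π = (0.2487, 0.2223, 0.2497, 0.2792).
So the stationary probability of Reactivated is 0.2487.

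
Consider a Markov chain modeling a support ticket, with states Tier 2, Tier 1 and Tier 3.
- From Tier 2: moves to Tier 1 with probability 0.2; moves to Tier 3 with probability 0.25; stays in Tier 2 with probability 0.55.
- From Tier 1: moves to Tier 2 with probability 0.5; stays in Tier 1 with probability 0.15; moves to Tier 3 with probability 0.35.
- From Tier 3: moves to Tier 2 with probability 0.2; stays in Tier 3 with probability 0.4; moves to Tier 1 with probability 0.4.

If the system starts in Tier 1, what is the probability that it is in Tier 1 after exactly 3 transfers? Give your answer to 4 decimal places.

Propagate the distribution vector 3 transfers from Tier 1.
After 0 transfers: (0.0000, 1.0000, 0.0000)
After 1 transfer: (0.5000, 0.1500, 0.3500)
After 2 transfers: (0.4200, 0.2625, 0.3175)
After 3 transfers: (0.4258, 0.2504, 0.3239)
P(in Tier 1 after 3 transfers) = 0.2504

0.2504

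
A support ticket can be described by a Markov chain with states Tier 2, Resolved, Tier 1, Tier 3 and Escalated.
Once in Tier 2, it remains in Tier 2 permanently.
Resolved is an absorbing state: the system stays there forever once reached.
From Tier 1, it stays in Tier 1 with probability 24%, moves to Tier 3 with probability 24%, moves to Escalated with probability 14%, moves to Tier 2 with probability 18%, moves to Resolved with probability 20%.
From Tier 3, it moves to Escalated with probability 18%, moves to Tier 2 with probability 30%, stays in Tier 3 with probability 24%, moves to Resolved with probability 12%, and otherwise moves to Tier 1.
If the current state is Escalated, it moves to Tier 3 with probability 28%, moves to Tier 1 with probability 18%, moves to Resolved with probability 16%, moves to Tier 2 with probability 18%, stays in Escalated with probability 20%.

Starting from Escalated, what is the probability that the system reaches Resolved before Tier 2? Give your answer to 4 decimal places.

0.4260

Let h(s) be the probability of absorption at Resolved starting from transient state s. Then h(Resolved) = 1 and h(Tier 2) = 0. By first-step analysis:
h(Tier 1) = 0.18·0 + 0.2·1 + 0.24·h(Tier 1) + 0.24·h(Tier 3) + 0.14·h(Escalated)
h(Tier 3) = 0.3·0 + 0.12·1 + 0.16·h(Tier 1) + 0.24·h(Tier 3) + 0.18·h(Escalated)
h(Escalated) = 0.18·0 + 0.16·1 + 0.18·h(Tier 1) + 0.28·h(Tier 3) + 0.2·h(Escalated)
Solving: h(Tier 1) = 0.4535, h(Tier 3) = 0.3543, h(Escalated) = 0.4260.
Starting from Escalated, the probability is 0.4260.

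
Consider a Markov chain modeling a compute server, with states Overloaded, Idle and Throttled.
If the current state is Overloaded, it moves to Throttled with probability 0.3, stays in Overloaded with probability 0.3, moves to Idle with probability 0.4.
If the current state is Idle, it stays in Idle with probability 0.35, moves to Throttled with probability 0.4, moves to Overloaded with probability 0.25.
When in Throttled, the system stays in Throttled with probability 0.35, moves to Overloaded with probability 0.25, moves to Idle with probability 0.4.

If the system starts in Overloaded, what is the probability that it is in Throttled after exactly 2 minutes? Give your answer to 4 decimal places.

Sum over the intermediate state after 1 minute:
P = P(Overloaded→Overloaded)·P(Overloaded→Throttled) + P(Overloaded→Idle)·P(Idle→Throttled) + P(Overloaded→Throttled)·P(Throttled→Throttled)
  = 0.3×0.3 + 0.4×0.4 + 0.3×0.35
  = 0.0900 + 0.1600 + 0.1050 = 0.3550

0.3550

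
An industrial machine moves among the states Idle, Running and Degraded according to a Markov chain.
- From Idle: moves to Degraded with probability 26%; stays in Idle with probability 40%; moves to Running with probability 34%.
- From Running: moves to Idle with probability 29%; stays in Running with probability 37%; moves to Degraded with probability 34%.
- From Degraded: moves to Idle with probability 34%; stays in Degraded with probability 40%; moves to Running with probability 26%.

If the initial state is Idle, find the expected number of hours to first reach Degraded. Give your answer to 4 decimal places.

Let t(s) be the expected number of hours to first reach Degraded from state s, with t(Degraded) = 0. Conditioning on the first hour:
t(Idle) = 1 + 0.4·t(Idle) + 0.34·t(Running)
t(Running) = 1 + 0.29·t(Idle) + 0.37·t(Running)
Solving: t(Idle) = 3.4717, t(Running) = 3.1854.
Expected hours from Idle to Degraded: 3.4717.

3.4717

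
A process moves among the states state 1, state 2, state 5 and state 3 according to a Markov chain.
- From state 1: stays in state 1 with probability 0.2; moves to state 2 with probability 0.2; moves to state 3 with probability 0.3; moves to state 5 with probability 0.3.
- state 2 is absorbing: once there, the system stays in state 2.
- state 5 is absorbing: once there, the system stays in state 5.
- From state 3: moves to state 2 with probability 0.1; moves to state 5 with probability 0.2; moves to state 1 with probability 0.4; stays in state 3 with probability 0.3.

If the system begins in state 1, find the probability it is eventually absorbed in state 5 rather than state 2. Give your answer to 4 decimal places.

Let h(s) be the probability of absorption at state 5 starting from transient state s. Then h(state 5) = 1 and h(state 2) = 0. By first-step analysis:
h(state 1) = 0.2·h(state 1) + 0.2·0 + 0.3·1 + 0.3·h(state 3)
h(state 3) = 0.4·h(state 1) + 0.1·0 + 0.2·1 + 0.3·h(state 3)
Solving: h(state 1) = 0.6136, h(state 3) = 0.6364.
Starting from state 1, the probability is 0.6136.

0.6136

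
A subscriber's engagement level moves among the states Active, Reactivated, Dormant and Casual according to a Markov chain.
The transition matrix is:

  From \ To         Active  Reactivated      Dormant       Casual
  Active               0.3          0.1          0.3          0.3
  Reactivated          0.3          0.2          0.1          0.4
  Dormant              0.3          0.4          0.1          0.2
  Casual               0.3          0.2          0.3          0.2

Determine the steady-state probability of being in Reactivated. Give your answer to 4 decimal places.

Let the stationary distribution be π with π = πP and π_1 + π_2 + π_3 + π_4 = 1.
π_1 = 0.3·π_1 + 0.3·π_2 + 0.3·π_3 + 0.3·π_4
π_2 = 0.1·π_1 + 0.2·π_2 + 0.4·π_3 + 0.2·π_4
π_3 = 0.3·π_1 + 0.1·π_2 + 0.1·π_3 + 0.3·π_4
Solving with the normalization constraint gives π = (0.3000, 0.2129, 0.2145, 0.2726).
So the stationary probability of Reactivated is 0.2129.

0.2129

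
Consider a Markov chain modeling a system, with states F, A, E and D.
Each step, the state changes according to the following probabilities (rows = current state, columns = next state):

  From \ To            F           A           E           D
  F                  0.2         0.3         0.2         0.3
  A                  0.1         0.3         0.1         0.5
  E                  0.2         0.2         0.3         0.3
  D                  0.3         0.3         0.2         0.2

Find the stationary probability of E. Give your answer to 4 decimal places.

Let the stationary distribution be π with π = πP and π_1 + π_2 + π_3 + π_4 = 1.
π_1 = 0.2·π_1 + 0.1·π_2 + 0.2·π_3 + 0.3·π_4
π_2 = 0.3·π_1 + 0.3·π_2 + 0.2·π_3 + 0.3·π_4
π_3 = 0.2·π_1 + 0.1·π_2 + 0.3·π_3 + 0.2·π_4
Solving with the normalization constraint gives π = (0.2043, 0.2809, 0.1910, 0.3238).
So the stationary probability of E is 0.1910.

0.1910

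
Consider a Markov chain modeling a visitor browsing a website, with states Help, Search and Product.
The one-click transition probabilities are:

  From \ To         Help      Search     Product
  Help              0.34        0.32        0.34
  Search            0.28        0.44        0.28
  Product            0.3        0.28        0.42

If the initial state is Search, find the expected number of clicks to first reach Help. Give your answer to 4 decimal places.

Let t(s) be the expected number of clicks to first reach Help from state s, with t(Help) = 0. Conditioning on the first click:
t(Search) = 1 + 0.44·t(Search) + 0.28·t(Product)
t(Product) = 1 + 0.28·t(Search) + 0.42·t(Product)
Solving: t(Search) = 3.4903, t(Product) = 3.4091.
Expected clicks from Search to Help: 3.4903.

3.4903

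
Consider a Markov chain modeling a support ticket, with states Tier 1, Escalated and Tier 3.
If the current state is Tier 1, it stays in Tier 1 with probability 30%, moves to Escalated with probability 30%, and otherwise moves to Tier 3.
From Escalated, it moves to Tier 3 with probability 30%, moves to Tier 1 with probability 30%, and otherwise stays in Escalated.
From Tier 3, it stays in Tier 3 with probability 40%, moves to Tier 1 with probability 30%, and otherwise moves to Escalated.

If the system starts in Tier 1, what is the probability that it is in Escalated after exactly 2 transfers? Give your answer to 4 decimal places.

0.3300

Sum over the intermediate state after 1 transfer:
P = P(Tier 1→Tier 1)·P(Tier 1→Escalated) + P(Tier 1→Escalated)·P(Escalated→Escalated) + P(Tier 1→Tier 3)·P(Tier 3→Escalated)
  = 0.3×0.3 + 0.3×0.4 + 0.4×0.3
  = 0.0900 + 0.1200 + 0.1200 = 0.3300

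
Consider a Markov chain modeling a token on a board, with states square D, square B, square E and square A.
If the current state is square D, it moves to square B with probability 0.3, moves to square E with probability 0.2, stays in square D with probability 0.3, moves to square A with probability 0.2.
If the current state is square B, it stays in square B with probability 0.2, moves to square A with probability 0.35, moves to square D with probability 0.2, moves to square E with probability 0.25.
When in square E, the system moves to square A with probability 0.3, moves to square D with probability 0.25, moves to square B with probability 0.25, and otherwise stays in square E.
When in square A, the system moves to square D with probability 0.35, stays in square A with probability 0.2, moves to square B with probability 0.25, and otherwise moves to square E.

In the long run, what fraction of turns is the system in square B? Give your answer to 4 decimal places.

0.2513

Let the stationary distribution be π with π = πP and π_1 + π_2 + π_3 + π_4 = 1.
π_1 = 0.3·π_1 + 0.2·π_2 + 0.25·π_3 + 0.35·π_4
π_2 = 0.3·π_1 + 0.2·π_2 + 0.25·π_3 + 0.25·π_4
π_3 = 0.2·π_1 + 0.25·π_2 + 0.2·π_3 + 0.2·π_4
Solving with the normalization constraint gives π = (0.2772, 0.2513, 0.2126, 0.2590).
So the stationary probability of square B is 0.2513.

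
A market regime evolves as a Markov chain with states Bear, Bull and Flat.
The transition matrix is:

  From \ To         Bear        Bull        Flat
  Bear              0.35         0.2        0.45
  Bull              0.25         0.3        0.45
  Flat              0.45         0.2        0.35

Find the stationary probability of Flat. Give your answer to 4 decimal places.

Let the stationary distribution be π with π = πP and π_1 + π_2 + π_3 = 1.
π_1 = 0.35·π_1 + 0.25·π_2 + 0.45·π_3
π_2 = 0.2·π_1 + 0.3·π_2 + 0.2·π_3
Solving with the normalization constraint gives π = (0.3687, 0.2222, 0.4091).
So the stationary probability of Flat is 0.4091.

0.4091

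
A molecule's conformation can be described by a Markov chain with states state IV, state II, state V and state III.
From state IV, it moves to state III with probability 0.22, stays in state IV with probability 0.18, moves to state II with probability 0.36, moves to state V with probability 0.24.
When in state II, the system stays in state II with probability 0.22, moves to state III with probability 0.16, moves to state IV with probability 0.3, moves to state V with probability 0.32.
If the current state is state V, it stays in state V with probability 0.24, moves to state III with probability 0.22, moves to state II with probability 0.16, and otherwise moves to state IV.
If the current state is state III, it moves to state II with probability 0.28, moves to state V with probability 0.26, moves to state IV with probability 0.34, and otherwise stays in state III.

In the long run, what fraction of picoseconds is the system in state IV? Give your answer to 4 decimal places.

0.2934

Let the stationary distribution be π with π = πP and π_1 + π_2 + π_3 + π_4 = 1.
π_1 = 0.18·π_1 + 0.3·π_2 + 0.38·π_3 + 0.34·π_4
π_2 = 0.36·π_1 + 0.22·π_2 + 0.16·π_3 + 0.28·π_4
π_3 = 0.24·π_1 + 0.32·π_2 + 0.24·π_3 + 0.26·π_4
Solving with the normalization constraint gives π = (0.2934, 0.2564, 0.2642, 0.1860).
So the stationary probability of state IV is 0.2934.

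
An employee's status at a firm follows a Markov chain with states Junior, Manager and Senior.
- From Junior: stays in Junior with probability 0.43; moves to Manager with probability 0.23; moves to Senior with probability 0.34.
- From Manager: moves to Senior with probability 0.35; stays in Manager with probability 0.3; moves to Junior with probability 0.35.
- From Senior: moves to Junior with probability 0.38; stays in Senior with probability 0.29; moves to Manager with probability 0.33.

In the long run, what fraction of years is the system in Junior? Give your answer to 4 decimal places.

Let the stationary distribution be π with π = πP and π_1 + π_2 + π_3 = 1.
π_1 = 0.43·π_1 + 0.35·π_2 + 0.38·π_3
π_2 = 0.23·π_1 + 0.3·π_2 + 0.33·π_3
Solving with the normalization constraint gives π = (0.3911, 0.2824, 0.3265).
So the stationary probability of Junior is 0.3911.

0.3911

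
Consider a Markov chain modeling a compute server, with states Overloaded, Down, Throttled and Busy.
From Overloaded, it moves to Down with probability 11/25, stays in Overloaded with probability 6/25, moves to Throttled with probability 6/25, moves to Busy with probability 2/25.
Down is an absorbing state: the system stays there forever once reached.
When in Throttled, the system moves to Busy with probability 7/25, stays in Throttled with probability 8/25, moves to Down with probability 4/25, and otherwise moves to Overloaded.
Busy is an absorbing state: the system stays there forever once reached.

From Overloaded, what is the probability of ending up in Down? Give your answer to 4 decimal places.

0.7352

Let h(s) be the probability of absorption at Down starting from transient state s. Then h(Down) = 1 and h(Busy) = 0. By first-step analysis:
h(Overloaded) = 0.24·h(Overloaded) + 0.44·1 + 0.24·h(Throttled) + 0.08·0
h(Throttled) = 0.24·h(Overloaded) + 0.16·1 + 0.32·h(Throttled) + 0.28·0
Solving: h(Overloaded) = 0.7352, h(Throttled) = 0.4948.
Starting from Overloaded, the probability is 0.7352.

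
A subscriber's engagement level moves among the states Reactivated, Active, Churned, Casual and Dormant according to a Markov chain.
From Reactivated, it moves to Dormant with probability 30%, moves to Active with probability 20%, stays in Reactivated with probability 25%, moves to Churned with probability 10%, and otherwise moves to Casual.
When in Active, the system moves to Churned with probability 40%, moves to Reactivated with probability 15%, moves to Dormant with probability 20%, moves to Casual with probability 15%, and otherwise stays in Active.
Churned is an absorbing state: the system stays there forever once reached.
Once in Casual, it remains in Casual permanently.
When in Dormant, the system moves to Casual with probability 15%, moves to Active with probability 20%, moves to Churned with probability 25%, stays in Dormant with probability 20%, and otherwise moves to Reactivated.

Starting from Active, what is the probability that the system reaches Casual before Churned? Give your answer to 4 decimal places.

0.3235

Let h(s) be the probability of absorption at Casual starting from transient state s. Then h(Casual) = 1 and h(Churned) = 0. By first-step analysis:
h(Reactivated) = 0.25·h(Reactivated) + 0.2·h(Active) + 0.1·0 + 0.15·1 + 0.3·h(Dormant)
h(Active) = 0.15·h(Reactivated) + 0.1·h(Active) + 0.4·0 + 0.15·1 + 0.2·h(Dormant)
h(Dormant) = 0.2·h(Reactivated) + 0.2·h(Active) + 0.25·0 + 0.15·1 + 0.2·h(Dormant)
Solving: h(Reactivated) = 0.4373, h(Active) = 0.3235, h(Dormant) = 0.3777.
Starting from Active, the probability is 0.3235.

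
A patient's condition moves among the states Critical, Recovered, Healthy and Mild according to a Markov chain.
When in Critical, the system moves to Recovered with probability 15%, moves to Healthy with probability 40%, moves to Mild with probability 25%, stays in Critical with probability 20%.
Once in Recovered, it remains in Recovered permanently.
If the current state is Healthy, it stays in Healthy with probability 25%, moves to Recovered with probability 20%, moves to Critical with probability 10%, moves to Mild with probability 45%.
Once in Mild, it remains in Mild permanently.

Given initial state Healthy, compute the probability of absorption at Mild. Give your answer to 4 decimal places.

Let h(s) be the probability of absorption at Mild starting from transient state s. Then h(Mild) = 1 and h(Recovered) = 0. By first-step analysis:
h(Critical) = 0.2·h(Critical) + 0.15·0 + 0.4·h(Healthy) + 0.25·1
h(Healthy) = 0.1·h(Critical) + 0.2·0 + 0.25·h(Healthy) + 0.45·1
Solving: h(Critical) = 0.6563, h(Healthy) = 0.6875.
Starting from Healthy, the probability is 0.6875.

0.6875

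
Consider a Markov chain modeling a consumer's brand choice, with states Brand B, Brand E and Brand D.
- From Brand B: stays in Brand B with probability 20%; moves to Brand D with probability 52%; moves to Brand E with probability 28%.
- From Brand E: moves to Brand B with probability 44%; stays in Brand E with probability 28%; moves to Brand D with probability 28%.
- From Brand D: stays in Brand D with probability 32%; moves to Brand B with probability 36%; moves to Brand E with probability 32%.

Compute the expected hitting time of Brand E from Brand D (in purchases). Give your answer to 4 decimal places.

3.2511

Let t(s) be the expected number of purchases to first reach Brand E from state s, with t(Brand E) = 0. Conditioning on the first purchase:
t(Brand B) = 1 + 0.2·t(Brand B) + 0.52·t(Brand D)
t(Brand D) = 1 + 0.36·t(Brand B) + 0.32·t(Brand D)
Solving: t(Brand B) = 3.3632, t(Brand D) = 3.2511.
Expected purchases from Brand D to Brand E: 3.2511.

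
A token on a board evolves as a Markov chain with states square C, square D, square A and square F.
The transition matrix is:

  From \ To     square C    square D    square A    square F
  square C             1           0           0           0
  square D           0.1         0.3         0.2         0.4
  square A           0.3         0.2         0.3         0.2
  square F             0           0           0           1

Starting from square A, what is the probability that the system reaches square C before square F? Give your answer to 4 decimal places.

0.5111

Let h(s) be the probability of absorption at square C starting from transient state s. Then h(square C) = 1 and h(square F) = 0. By first-step analysis:
h(square D) = 0.1·1 + 0.3·h(square D) + 0.2·h(square A) + 0.4·0
h(square A) = 0.3·1 + 0.2·h(square D) + 0.3·h(square A) + 0.2·0
Solving: h(square D) = 0.2889, h(square A) = 0.5111.
Starting from square A, the probability is 0.5111.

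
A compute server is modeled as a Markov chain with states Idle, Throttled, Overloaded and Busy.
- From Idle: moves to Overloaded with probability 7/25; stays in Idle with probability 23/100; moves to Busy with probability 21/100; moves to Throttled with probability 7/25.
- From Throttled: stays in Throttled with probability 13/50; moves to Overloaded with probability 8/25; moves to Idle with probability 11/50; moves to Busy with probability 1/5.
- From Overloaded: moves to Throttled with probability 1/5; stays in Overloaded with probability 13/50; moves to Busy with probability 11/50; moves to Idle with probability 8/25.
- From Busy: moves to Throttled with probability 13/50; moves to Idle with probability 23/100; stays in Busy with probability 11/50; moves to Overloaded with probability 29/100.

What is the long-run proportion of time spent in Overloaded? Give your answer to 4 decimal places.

0.2863

Let the stationary distribution be π with π = πP and π_1 + π_2 + π_3 + π_4 = 1.
π_1 = 0.23·π_1 + 0.22·π_2 + 0.32·π_3 + 0.23·π_4
π_2 = 0.28·π_1 + 0.26·π_2 + 0.2·π_3 + 0.26·π_4
π_3 = 0.28·π_1 + 0.32·π_2 + 0.26·π_3 + 0.29·π_4
Solving with the normalization constraint gives π = (0.2533, 0.2479, 0.2863, 0.2125).
So the stationary probability of Overloaded is 0.2863.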